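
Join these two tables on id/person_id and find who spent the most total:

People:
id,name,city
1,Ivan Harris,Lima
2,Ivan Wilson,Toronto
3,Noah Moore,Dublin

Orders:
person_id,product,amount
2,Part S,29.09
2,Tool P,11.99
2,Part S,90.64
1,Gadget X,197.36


Join on: people.id = orders.person_id

Joined rows:
  Ivan Wilson (Toronto) bought Part S for $29.09
  Ivan Wilson (Toronto) bought Tool P for $11.99
  Ivan Wilson (Toronto) bought Part S for $90.64
  Ivan Harris (Lima) bought Gadget X for $197.36

Total per person:
  Ivan Harris: $197.36
  Ivan Wilson: $131.72

Top spender: Ivan Harris ($197.36)

Ivan Harris ($197.36)


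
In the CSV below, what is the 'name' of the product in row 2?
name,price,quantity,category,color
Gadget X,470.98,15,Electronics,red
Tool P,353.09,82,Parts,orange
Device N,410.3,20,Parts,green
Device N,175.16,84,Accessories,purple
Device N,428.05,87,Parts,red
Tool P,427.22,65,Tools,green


Query: Row 2 ('Tool P'), column 'name'
Value: Tool P

Tool P


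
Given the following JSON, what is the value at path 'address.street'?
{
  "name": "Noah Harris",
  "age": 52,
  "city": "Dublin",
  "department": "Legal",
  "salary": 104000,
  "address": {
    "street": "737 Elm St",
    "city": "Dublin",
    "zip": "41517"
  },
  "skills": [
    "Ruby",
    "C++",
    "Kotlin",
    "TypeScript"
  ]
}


Query: address.street
Path: address -> street
Value: 737 Elm St

737 Elm St


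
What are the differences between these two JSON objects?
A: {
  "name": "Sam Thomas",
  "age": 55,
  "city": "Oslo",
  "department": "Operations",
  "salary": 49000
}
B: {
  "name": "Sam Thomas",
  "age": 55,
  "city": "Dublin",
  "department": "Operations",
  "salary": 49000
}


Comparing each field (in key order):
  name: same
  age: same
  city: DIFFERENT
  department: same
  salary: same
Differences:
  city: Oslo -> Dublin

1 field(s) changed

1 change: city


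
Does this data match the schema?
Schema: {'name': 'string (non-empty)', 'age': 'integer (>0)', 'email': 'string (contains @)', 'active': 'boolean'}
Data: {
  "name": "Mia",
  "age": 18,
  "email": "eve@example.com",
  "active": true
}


Validating each field against schema:
  name: OK (non-empty string)
  age: OK (positive integer)
  email: OK (string with @)
  active: OK (boolean)

Result: VALID

VALID


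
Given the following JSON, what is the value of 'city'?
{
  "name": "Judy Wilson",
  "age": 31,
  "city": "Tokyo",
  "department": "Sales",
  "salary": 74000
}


Looking up field 'city'
Value: Tokyo

Tokyo


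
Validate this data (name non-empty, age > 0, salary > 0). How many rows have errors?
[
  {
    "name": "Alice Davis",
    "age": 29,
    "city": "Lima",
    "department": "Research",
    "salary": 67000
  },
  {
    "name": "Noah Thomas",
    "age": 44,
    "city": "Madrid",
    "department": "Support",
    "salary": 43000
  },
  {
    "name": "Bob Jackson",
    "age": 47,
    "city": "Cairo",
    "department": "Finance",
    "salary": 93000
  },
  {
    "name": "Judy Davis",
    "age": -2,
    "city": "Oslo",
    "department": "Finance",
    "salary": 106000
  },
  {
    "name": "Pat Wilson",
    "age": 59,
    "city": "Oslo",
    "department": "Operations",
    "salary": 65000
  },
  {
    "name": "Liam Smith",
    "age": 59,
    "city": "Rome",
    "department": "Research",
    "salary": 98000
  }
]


Validating 6 records:
Rules: name non-empty, age > 0, salary > 0

  Row 1 (Alice Davis): OK
  Row 2 (Noah Thomas): OK
  Row 3 (Bob Jackson): OK
  Row 4 (Judy Davis): negative age: -2
  Row 5 (Pat Wilson): OK
  Row 6 (Liam Smith): OK

Total errors: 1

1 errors


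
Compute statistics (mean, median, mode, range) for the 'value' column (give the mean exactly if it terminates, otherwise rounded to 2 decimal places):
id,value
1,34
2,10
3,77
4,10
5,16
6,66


Data: [34, 10, 77, 10, 16, 66]
Count: 6
Sum: 213
Mean: 213/6 = 35.5
Sorted: [10, 10, 16, 34, 66, 77]
Median: 25.0
Mode: 10 (2 times)
Range: 77 - 10 = 67
Min: 10, Max: 77

mean=35.5, median=25.0, mode=10, range=67


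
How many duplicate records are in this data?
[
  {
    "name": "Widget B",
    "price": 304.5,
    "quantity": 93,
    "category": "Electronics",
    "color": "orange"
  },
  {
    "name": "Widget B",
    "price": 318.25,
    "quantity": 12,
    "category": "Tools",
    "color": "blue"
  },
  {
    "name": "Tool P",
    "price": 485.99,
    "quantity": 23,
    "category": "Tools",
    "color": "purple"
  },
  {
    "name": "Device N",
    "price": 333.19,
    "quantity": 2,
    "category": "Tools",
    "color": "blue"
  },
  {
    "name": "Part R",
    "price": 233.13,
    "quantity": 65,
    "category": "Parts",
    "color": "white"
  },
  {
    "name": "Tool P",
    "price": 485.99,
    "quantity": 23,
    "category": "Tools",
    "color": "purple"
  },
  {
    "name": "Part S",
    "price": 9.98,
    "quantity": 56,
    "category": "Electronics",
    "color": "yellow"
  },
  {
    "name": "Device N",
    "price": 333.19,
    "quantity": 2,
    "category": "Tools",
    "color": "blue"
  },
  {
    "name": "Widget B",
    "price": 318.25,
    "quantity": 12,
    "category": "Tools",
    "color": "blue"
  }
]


Checking 9 records for duplicates:

  Row 1: Widget B ($304.5, qty 93)
  Row 2: Widget B ($318.25, qty 12)
  Row 3: Tool P ($485.99, qty 23)
  Row 4: Device N ($333.19, qty 2)
  Row 5: Part R ($233.13, qty 65)
  Row 6: Tool P ($485.99, qty 23) <-- DUPLICATE
  Row 7: Part S ($9.98, qty 56)
  Row 8: Device N ($333.19, qty 2) <-- DUPLICATE
  Row 9: Widget B ($318.25, qty 12) <-- DUPLICATE

Duplicates found: 3
Unique records: 6

3 duplicates, 6 unique


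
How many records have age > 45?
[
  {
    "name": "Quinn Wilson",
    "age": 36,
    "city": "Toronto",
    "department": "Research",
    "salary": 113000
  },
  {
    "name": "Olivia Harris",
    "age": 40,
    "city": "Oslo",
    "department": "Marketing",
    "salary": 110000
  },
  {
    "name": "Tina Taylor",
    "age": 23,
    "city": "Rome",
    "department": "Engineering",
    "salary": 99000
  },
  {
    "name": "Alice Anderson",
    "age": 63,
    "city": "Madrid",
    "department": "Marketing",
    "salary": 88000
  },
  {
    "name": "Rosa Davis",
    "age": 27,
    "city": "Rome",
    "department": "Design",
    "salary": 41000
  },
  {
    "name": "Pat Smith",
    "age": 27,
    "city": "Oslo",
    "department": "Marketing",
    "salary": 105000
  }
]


Data: 6 records
Condition: age > 45

Checking each record:
  Quinn Wilson: 36
  Olivia Harris: 40
  Tina Taylor: 23
  Alice Anderson: 63 MATCH
  Rosa Davis: 27
  Pat Smith: 27

Count: 1

1


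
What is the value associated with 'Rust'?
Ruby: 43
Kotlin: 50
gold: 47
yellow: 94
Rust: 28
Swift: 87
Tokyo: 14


Looking up key 'Rust'
Value: 28

28


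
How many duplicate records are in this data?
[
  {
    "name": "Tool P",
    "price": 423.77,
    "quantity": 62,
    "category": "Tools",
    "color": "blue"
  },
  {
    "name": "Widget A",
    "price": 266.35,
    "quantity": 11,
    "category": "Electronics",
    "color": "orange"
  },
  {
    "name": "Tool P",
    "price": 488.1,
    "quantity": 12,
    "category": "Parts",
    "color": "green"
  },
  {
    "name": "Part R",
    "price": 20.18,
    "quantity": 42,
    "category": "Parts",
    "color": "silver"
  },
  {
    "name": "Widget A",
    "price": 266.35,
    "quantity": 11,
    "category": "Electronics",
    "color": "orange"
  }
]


Checking 5 records for duplicates:

  Row 1: Tool P ($423.77, qty 62)
  Row 2: Widget A ($266.35, qty 11)
  Row 3: Tool P ($488.1, qty 12)
  Row 4: Part R ($20.18, qty 42)
  Row 5: Widget A ($266.35, qty 11) <-- DUPLICATE

Duplicates found: 1
Unique records: 4

1 duplicates, 4 unique


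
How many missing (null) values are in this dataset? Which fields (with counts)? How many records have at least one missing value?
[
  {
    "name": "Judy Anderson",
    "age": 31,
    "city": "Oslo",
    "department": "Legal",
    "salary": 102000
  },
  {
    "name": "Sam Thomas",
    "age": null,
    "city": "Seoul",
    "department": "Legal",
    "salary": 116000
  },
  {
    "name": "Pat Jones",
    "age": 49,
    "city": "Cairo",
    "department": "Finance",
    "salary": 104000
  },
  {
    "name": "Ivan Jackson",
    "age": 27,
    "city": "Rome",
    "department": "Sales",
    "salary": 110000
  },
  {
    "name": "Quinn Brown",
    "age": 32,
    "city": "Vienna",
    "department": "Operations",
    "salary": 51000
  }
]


Checking for missing (null) values in 5 records:

  Judy Anderson: complete
  Sam Thomas: age
  Pat Jones: complete
  Ivan Jackson: complete
  Quinn Brown: complete

Per field:
  name: 0 missing
  age: 1 missing
  city: 0 missing
  department: 0 missing
  salary: 0 missing

Total missing values: 1
Records with any missing: 1

1 missing values (age: 1); 1 incomplete records


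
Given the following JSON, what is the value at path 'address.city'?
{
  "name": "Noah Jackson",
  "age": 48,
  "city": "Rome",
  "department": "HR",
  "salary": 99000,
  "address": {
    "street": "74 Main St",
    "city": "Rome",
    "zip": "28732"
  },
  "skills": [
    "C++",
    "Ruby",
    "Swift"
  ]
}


Query: address.city
Path: address -> city
Value: Rome

Rome


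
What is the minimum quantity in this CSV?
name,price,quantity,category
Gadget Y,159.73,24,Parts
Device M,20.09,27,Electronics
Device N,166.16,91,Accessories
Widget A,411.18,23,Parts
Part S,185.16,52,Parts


Computing minimum quantity:
Values: [24, 27, 91, 23, 52]
Min = 23

23


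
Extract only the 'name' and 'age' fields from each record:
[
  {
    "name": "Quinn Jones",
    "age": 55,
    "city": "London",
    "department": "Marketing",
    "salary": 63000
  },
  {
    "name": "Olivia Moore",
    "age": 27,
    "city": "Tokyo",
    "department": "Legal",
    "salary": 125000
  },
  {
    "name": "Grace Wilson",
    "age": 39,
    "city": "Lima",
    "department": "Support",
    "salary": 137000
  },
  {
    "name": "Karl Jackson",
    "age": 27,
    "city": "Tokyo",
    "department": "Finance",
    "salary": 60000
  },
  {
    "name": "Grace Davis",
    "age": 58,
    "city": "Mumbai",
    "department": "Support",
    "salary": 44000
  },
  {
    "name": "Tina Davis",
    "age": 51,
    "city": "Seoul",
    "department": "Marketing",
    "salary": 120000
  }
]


Original: 6 records with fields: name, age, city, department, salary
Keep: ['name', 'age']
Drop: ['city', 'department', 'salary']
Result: 6 records, 2 fields each

[
  {
    "name": "Quinn Jones",
    "age": 55
  },
  {
    "name": "Olivia Moore",
    "age": 27
  },
  {
    "name": "Grace Wilson",
    "age": 39
  },
  {
    "name": "Karl Jackson",
    "age": 27
  },
  {
    "name": "Grace Davis",
    "age": 58
  },
  {
    "name": "Tina Davis",
    "age": 51
  }
]


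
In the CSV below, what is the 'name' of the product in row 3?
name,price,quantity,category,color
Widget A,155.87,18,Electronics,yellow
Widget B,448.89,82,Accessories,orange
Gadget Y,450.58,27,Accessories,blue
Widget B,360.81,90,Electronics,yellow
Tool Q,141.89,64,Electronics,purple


Query: Row 3 ('Gadget Y'), column 'name'
Value: Gadget Y

Gadget Y


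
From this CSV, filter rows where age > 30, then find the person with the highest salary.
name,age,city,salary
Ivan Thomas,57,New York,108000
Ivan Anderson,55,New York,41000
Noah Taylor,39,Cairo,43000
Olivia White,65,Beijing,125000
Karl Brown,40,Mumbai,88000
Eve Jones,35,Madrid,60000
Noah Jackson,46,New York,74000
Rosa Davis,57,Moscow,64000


Filter: age > 30
Sort by: salary (descending)

Filtered records (8):
  Olivia White, age 65, salary $125000
  Ivan Thomas, age 57, salary $108000
  Karl Brown, age 40, salary $88000
  Noah Jackson, age 46, salary $74000
  Rosa Davis, age 57, salary $64000
  Eve Jones, age 35, salary $60000
  Noah Taylor, age 39, salary $43000
  Ivan Anderson, age 55, salary $41000

Highest salary: Olivia White ($125000)

Olivia White


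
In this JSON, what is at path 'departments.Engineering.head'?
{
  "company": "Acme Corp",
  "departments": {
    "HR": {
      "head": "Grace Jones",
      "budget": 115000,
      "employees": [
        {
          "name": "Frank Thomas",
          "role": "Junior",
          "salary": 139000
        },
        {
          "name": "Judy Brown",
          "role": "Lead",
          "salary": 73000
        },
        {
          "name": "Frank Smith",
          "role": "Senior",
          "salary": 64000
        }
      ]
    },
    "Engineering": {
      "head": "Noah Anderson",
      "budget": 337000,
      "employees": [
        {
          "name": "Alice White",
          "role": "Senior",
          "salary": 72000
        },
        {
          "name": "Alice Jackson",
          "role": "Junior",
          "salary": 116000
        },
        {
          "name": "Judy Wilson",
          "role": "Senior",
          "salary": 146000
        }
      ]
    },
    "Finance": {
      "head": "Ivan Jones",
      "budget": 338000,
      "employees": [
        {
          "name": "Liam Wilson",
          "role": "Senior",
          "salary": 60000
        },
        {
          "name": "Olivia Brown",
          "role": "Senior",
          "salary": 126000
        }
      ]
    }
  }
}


Path: departments.Engineering.head

Navigate:
  -> departments
  -> Engineering
  -> head = 'Noah Anderson'

Noah Anderson


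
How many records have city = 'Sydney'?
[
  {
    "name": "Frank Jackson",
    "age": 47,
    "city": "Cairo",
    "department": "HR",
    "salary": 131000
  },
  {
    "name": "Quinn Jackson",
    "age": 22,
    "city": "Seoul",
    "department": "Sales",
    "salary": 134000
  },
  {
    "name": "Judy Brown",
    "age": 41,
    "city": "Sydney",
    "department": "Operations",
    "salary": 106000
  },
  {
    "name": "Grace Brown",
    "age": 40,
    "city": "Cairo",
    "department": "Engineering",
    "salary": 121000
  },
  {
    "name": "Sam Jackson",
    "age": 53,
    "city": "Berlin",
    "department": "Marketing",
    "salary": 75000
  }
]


Data: 5 records
Condition: city = 'Sydney'

Checking each record:
  Frank Jackson: Cairo
  Quinn Jackson: Seoul
  Judy Brown: Sydney MATCH
  Grace Brown: Cairo
  Sam Jackson: Berlin

Count: 1

1


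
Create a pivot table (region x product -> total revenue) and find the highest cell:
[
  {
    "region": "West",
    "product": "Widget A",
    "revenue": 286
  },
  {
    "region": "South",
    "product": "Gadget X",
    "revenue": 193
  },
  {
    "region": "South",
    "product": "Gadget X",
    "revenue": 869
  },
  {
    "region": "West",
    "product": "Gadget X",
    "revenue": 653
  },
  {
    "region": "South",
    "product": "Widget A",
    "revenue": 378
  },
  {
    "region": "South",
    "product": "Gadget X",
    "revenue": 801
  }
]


Pivot: region (rows) x product (columns) -> total revenue

     Gadget X      Widget A    
South         1863           378  
West           653           286  

Highest: South / Gadget X = $1863

South / Gadget X = $1863


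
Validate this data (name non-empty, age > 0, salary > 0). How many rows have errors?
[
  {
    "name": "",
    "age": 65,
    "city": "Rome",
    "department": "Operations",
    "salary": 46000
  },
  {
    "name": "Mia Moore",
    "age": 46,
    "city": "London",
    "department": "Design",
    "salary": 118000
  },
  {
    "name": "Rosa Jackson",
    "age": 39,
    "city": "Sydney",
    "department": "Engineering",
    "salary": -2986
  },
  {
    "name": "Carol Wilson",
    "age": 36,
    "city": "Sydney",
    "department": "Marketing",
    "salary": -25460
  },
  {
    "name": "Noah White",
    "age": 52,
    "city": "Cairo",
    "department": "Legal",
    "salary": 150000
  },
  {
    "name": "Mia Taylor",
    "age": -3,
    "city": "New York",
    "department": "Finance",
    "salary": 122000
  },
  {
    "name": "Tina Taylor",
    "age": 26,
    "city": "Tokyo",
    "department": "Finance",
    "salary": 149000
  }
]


Validating 7 records:
Rules: name non-empty, age > 0, salary > 0

  Row 1 (???): empty name
  Row 2 (Mia Moore): OK
  Row 3 (Rosa Jackson): negative salary: -2986
  Row 4 (Carol Wilson): negative salary: -25460
  Row 5 (Noah White): OK
  Row 6 (Mia Taylor): negative age: -3
  Row 7 (Tina Taylor): OK

Total errors: 4

4 errors


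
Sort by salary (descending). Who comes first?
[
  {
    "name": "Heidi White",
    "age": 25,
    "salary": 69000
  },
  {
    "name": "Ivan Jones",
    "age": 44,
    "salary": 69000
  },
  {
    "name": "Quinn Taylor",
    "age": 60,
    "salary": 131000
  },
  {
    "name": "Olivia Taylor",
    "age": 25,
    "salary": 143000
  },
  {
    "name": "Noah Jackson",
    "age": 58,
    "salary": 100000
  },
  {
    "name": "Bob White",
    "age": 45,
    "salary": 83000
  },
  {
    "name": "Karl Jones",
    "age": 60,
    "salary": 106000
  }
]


Sort by: salary (descending)

Sorted order:
  1. Olivia Taylor (salary = 143000)
  2. Quinn Taylor (salary = 131000)
  3. Karl Jones (salary = 106000)
  4. Noah Jackson (salary = 100000)
  5. Bob White (salary = 83000)
  6. Heidi White (salary = 69000)
  7. Ivan Jones (salary = 69000)

First: Olivia Taylor

Olivia Taylor


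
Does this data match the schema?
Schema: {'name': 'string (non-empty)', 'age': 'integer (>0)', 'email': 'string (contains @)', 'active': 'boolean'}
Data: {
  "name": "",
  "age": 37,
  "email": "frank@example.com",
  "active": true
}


Validating each field against schema:
  name: FAIL ("" is an empty string)
  age: OK (positive integer)
  email: OK (string with @)
  active: OK (boolean)

Result: INVALID (1 error: name)

INVALID (1 error: name)


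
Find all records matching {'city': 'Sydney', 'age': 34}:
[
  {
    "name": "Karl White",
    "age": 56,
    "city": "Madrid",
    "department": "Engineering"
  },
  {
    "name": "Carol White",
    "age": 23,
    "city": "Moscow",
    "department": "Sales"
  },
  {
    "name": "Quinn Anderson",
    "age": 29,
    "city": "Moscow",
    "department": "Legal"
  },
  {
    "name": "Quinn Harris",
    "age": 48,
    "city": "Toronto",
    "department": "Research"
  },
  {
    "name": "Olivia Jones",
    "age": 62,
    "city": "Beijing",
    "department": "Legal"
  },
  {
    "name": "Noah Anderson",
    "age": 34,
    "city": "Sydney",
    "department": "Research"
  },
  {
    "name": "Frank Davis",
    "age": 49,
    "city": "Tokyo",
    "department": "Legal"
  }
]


Search criteria: {'city': 'Sydney', 'age': 34}

Checking 7 records:
  Karl White: {city: Madrid, age: 56}
  Carol White: {city: Moscow, age: 23}
  Quinn Anderson: {city: Moscow, age: 29}
  Quinn Harris: {city: Toronto, age: 48}
  Olivia Jones: {city: Beijing, age: 62}
  Noah Anderson: {city: Sydney, age: 34} <-- MATCH
  Frank Davis: {city: Tokyo, age: 49}

Matches: ["Noah Anderson"]

["Noah Anderson"]


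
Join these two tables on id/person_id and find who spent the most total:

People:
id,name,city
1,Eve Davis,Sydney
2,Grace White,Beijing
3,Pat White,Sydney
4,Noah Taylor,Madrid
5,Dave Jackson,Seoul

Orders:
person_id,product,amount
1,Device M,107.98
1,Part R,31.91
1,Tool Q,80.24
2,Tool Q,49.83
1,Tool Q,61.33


Join on: people.id = orders.person_id

Joined rows:
  Eve Davis (Sydney) bought Device M for $107.98
  Eve Davis (Sydney) bought Part R for $31.91
  Eve Davis (Sydney) bought Tool Q for $80.24
  Grace White (Beijing) bought Tool Q for $49.83
  Eve Davis (Sydney) bought Tool Q for $61.33

Total per person:
  Eve Davis: $281.46
  Grace White: $49.83

Top spender: Eve Davis ($281.46)

Eve Davis ($281.46)


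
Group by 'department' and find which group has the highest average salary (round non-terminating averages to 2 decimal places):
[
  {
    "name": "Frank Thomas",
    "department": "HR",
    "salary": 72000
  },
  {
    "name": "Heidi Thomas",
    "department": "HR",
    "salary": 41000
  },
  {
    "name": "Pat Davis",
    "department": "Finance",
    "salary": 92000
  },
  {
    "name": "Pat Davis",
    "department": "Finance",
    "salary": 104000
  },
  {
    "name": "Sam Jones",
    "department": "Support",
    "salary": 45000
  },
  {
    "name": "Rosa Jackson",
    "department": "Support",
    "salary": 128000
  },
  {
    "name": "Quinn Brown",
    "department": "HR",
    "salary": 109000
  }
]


Group by: department

Groups:
  Finance: 2 people, avg salary = 196000/2 = $98000
  HR: 3 people, avg salary = 222000/3 = $74000
  Support: 2 people, avg salary = 173000/2 = $86500

Highest average salary: Finance ($98000)

Finance ($98000)


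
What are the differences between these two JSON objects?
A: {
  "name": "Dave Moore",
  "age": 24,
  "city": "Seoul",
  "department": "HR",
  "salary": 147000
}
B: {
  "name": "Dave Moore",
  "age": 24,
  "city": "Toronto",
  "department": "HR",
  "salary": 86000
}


Comparing each field (in key order):
  name: same
  age: same
  city: DIFFERENT
  department: same
  salary: DIFFERENT
Differences:
  city: Seoul -> Toronto
  salary: 147000 -> 86000

2 field(s) changed

2 changes: city, salary


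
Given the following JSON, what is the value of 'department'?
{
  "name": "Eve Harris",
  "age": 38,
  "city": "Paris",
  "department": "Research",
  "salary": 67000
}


Looking up field 'department'
Value: Research

Research


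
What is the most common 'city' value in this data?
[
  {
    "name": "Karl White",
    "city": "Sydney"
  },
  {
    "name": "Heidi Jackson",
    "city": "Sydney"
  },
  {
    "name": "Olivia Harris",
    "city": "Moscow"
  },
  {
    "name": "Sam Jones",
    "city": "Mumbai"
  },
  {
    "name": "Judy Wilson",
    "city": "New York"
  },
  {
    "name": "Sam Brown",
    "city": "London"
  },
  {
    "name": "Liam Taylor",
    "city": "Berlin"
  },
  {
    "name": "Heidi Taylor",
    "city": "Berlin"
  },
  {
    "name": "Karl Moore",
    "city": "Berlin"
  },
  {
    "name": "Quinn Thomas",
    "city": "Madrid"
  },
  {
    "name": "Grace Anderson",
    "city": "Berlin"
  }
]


Counting 'city' values across 11 records:

  Berlin: 4 ####
  Sydney: 2 ##
  Moscow: 1 #
  Mumbai: 1 #
  New York: 1 #
  London: 1 #
  Madrid: 1 #

Most common: Berlin (4 times)

Berlin (4 times)


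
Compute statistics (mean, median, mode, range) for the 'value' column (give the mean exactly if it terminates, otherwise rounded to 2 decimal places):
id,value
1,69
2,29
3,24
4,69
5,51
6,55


Data: [69, 29, 24, 69, 51, 55]
Count: 6
Sum: 297
Mean: 297/6 = 49.5
Sorted: [24, 29, 51, 55, 69, 69]
Median: 53.0
Mode: 69 (2 times)
Range: 69 - 24 = 45
Min: 24, Max: 69

mean=49.5, median=53.0, mode=69, range=45


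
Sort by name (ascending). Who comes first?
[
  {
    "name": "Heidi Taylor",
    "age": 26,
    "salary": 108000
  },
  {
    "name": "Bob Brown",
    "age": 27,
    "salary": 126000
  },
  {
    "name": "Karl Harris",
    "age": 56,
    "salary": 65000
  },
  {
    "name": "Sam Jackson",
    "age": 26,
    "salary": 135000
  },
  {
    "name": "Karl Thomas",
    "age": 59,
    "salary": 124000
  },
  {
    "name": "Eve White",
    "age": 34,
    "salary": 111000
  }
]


Sort by: name (ascending)

Sorted order:
  1. Bob Brown (name = Bob Brown)
  2. Eve White (name = Eve White)
  3. Heidi Taylor (name = Heidi Taylor)
  4. Karl Harris (name = Karl Harris)
  5. Karl Thomas (name = Karl Thomas)
  6. Sam Jackson (name = Sam Jackson)

First: Bob Brown

Bob Brown


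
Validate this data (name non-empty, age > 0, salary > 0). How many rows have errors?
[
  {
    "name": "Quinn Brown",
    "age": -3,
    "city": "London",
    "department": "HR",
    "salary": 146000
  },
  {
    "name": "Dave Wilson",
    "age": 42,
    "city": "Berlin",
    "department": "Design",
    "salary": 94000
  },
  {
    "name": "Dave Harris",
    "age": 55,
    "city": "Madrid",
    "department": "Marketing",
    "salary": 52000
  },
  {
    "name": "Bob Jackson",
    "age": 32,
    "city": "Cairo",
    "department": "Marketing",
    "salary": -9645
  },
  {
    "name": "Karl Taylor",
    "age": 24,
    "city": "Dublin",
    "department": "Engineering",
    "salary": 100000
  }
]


Validating 5 records:
Rules: name non-empty, age > 0, salary > 0

  Row 1 (Quinn Brown): negative age: -3
  Row 2 (Dave Wilson): OK
  Row 3 (Dave Harris): OK
  Row 4 (Bob Jackson): negative salary: -9645
  Row 5 (Karl Taylor): OK

Total errors: 2

2 errors


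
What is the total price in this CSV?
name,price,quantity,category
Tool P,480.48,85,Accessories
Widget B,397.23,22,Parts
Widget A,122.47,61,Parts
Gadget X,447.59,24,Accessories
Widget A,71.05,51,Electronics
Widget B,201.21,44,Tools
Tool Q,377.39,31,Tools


Computing total price:
Values: [480.48, 397.23, 122.47, 447.59, 71.05, 201.21, 377.39]
Sum = 2097.42

2097.42


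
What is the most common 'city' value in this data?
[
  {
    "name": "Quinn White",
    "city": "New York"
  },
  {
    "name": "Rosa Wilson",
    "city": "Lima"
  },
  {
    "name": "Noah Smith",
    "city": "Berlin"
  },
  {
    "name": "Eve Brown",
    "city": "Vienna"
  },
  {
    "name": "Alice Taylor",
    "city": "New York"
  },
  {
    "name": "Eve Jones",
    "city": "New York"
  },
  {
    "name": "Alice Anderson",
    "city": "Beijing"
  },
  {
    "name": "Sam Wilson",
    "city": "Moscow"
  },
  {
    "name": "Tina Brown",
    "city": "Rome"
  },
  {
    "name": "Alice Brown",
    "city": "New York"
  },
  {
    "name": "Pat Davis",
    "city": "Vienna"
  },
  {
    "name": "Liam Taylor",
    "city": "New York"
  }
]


Counting 'city' values across 12 records:

  New York: 5 #####
  Vienna: 2 ##
  Lima: 1 #
  Berlin: 1 #
  Beijing: 1 #
  Moscow: 1 #
  Rome: 1 #

Most common: New York (5 times)

New York (5 times)


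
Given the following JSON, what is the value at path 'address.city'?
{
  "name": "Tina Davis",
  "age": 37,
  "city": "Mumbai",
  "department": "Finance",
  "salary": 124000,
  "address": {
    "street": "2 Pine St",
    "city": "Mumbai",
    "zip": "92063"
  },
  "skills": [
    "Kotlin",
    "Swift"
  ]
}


Query: address.city
Path: address -> city
Value: Mumbai

Mumbai


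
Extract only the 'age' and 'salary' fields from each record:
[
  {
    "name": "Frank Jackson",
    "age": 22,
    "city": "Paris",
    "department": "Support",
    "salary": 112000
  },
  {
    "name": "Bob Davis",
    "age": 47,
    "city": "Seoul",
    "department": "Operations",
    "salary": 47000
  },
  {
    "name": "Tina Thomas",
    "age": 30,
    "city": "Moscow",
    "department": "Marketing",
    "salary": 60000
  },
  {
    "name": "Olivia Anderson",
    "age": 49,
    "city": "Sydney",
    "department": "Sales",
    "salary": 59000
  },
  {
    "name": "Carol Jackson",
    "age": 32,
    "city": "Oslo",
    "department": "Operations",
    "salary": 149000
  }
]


Original: 5 records with fields: name, age, city, department, salary
Keep: ['age', 'salary']
Drop: ['name', 'city', 'department']
Result: 5 records, 2 fields each

[
  {
    "age": 22,
    "salary": 112000
  },
  {
    "age": 47,
    "salary": 47000
  },
  {
    "age": 30,
    "salary": 60000
  },
  {
    "age": 49,
    "salary": 59000
  },
  {
    "age": 32,
    "salary": 149000
  }
]


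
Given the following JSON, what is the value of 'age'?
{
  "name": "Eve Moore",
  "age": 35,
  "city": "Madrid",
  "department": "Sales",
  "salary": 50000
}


Looking up field 'age'
Value: 35

35


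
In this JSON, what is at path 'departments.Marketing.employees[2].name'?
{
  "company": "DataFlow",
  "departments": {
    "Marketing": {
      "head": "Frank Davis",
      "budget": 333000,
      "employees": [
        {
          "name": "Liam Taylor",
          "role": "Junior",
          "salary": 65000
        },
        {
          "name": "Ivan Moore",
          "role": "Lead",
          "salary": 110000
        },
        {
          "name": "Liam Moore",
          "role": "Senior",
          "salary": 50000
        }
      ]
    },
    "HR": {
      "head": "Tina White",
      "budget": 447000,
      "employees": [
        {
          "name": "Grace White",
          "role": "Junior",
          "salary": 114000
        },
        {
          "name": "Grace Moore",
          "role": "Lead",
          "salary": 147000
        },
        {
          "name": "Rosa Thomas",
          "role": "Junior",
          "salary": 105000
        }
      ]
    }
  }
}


Path: departments.Marketing.employees[2].name

Navigate:
  -> departments
  -> Marketing
  -> employees[2].name = 'Liam Moore'

Liam Moore


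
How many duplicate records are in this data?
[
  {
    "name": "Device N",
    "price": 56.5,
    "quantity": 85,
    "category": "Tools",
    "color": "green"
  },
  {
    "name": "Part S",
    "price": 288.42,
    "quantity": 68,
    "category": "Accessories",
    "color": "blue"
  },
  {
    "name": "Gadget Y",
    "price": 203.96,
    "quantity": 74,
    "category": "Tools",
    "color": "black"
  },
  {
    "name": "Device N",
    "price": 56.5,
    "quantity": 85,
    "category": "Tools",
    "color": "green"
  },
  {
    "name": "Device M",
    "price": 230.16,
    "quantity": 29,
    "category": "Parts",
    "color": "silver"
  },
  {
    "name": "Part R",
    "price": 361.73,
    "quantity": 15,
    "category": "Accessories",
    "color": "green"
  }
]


Checking 6 records for duplicates:

  Row 1: Device N ($56.5, qty 85)
  Row 2: Part S ($288.42, qty 68)
  Row 3: Gadget Y ($203.96, qty 74)
  Row 4: Device N ($56.5, qty 85) <-- DUPLICATE
  Row 5: Device M ($230.16, qty 29)
  Row 6: Part R ($361.73, qty 15)

Duplicates found: 1
Unique records: 5

1 duplicates, 5 unique


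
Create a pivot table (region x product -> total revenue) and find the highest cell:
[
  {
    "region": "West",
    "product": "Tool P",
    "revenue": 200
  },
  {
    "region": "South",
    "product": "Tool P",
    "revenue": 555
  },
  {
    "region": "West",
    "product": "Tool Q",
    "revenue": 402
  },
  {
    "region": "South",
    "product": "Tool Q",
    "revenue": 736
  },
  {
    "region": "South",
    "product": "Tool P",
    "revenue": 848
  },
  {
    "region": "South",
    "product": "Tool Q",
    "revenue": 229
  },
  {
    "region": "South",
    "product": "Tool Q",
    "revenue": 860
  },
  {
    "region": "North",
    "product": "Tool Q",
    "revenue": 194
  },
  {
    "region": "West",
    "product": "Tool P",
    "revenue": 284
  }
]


Pivot: region (rows) x product (columns) -> total revenue

     Tool P        Tool Q      
North            0           194  
South         1403          1825  
West           484           402  

Highest: South / Tool Q = $1825

South / Tool Q = $1825


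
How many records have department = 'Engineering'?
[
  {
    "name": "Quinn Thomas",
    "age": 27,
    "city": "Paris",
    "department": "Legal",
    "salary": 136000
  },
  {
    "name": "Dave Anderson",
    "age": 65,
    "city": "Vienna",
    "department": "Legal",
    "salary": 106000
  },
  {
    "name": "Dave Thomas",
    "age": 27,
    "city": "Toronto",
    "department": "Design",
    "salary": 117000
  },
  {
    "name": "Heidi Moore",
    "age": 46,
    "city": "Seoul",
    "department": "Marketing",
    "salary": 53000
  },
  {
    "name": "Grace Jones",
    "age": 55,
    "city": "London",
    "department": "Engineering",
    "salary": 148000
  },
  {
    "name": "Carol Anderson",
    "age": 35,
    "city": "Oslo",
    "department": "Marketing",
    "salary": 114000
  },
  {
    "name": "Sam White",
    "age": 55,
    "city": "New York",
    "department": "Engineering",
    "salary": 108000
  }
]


Data: 7 records
Condition: department = 'Engineering'

Checking each record:
  Quinn Thomas: Legal
  Dave Anderson: Legal
  Dave Thomas: Design
  Heidi Moore: Marketing
  Grace Jones: Engineering MATCH
  Carol Anderson: Marketing
  Sam White: Engineering MATCH

Count: 2

2


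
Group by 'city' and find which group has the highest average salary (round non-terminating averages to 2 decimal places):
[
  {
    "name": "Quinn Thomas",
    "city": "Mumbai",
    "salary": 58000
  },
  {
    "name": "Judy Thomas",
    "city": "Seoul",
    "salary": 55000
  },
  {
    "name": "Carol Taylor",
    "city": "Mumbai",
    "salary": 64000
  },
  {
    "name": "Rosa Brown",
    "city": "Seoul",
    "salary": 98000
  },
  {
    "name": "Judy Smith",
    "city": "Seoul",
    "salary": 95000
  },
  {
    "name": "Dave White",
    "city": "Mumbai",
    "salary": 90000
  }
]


Group by: city

Groups:
  Mumbai: 3 people, avg salary = 212000/3 ≈ $70666.67
  Seoul: 3 people, avg salary = 248000/3 ≈ $82666.67

Highest average salary: Seoul (≈$82666.67)

Seoul (≈$82666.67)


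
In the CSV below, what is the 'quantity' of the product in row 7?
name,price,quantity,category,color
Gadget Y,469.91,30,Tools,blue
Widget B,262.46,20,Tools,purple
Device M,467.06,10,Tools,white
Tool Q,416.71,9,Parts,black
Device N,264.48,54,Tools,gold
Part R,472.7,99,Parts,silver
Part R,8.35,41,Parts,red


Query: Row 7 ('Part R'), column 'quantity'
Value: 41

41


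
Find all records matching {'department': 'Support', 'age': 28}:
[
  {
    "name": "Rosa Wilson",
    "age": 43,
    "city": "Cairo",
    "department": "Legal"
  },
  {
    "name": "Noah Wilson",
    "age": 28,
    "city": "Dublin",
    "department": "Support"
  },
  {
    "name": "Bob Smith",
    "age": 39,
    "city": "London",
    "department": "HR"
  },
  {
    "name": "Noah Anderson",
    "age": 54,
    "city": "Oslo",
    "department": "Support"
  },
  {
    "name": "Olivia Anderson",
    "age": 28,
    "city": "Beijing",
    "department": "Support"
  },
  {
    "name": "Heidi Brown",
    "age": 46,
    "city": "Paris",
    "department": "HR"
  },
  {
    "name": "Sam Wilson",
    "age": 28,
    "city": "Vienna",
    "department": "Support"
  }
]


Search criteria: {'department': 'Support', 'age': 28}

Checking 7 records:
  Rosa Wilson: {department: Legal, age: 43}
  Noah Wilson: {department: Support, age: 28} <-- MATCH
  Bob Smith: {department: HR, age: 39}
  Noah Anderson: {department: Support, age: 54}
  Olivia Anderson: {department: Support, age: 28} <-- MATCH
  Heidi Brown: {department: HR, age: 46}
  Sam Wilson: {department: Support, age: 28} <-- MATCH

Matches: ["Noah Wilson", "Olivia Anderson", "Sam Wilson"]

["Noah Wilson", "Olivia Anderson", "Sam Wilson"]


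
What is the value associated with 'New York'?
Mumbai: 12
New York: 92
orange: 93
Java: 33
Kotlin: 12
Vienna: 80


Looking up key 'New York'
Value: 92

92


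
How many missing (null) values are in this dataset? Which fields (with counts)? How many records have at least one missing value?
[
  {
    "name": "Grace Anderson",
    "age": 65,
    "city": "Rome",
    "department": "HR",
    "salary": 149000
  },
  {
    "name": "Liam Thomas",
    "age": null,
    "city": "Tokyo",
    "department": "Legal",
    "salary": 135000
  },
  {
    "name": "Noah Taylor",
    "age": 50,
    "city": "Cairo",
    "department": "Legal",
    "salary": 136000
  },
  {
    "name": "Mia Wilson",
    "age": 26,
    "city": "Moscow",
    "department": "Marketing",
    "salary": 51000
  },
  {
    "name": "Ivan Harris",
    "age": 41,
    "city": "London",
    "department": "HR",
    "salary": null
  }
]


Checking for missing (null) values in 5 records:

  Grace Anderson: complete
  Liam Thomas: age
  Noah Taylor: complete
  Mia Wilson: complete
  Ivan Harris: salary

Per field:
  name: 0 missing
  age: 1 missing
  city: 0 missing
  department: 0 missing
  salary: 1 missing

Total missing values: 2
Records with any missing: 2

2 missing values (age: 1, salary: 1); 2 incomplete records


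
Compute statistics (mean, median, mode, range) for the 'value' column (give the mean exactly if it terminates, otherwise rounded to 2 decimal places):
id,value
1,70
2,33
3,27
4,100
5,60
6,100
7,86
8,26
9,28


Data: [70, 33, 27, 100, 60, 100, 86, 26, 28]
Count: 9
Sum: 530
Mean: 530/9 ≈ 58.89 (rounded to 2 decimal places)
Sorted: [26, 27, 28, 33, 60, 70, 86, 100, 100]
Median: 60.0
Mode: 100 (2 times)
Range: 100 - 26 = 74
Min: 26, Max: 100

mean≈58.89, median=60.0, mode=100, range=74


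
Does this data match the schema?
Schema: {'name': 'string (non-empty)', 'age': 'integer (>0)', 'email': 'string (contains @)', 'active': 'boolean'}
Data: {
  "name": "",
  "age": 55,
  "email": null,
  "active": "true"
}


Validating each field against schema:
  name: FAIL ("" is an empty string)
  age: OK (positive integer)
  email: FAIL (null is not a string)
  active: FAIL ("true" is not a boolean)

Result: INVALID (3 errors: name, email, active)

INVALID (3 errors: name, email, active)


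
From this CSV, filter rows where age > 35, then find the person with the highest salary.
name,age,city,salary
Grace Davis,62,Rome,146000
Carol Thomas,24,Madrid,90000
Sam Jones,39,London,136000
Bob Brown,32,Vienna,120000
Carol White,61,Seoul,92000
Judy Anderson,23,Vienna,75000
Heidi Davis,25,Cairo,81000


Filter: age > 35
Sort by: salary (descending)

Filtered records (3):
  Grace Davis, age 62, salary $146000
  Sam Jones, age 39, salary $136000
  Carol White, age 61, salary $92000

Highest salary: Grace Davis ($146000)

Grace Davis


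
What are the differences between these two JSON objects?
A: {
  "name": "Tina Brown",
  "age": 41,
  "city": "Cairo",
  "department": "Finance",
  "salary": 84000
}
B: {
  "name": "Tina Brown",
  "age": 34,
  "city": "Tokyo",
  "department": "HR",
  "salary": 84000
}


Comparing each field (in key order):
  name: same
  age: DIFFERENT
  city: DIFFERENT
  department: DIFFERENT
  salary: same
Differences:
  age: 41 -> 34
  city: Cairo -> Tokyo
  department: Finance -> HR

3 field(s) changed

3 changes: age, city, department


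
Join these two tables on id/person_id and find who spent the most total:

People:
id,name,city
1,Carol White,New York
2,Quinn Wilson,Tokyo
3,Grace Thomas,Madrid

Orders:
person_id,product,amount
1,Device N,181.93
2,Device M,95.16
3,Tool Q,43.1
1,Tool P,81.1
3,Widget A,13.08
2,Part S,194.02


Join on: people.id = orders.person_id

Joined rows:
  Carol White (New York) bought Device N for $181.93
  Quinn Wilson (Tokyo) bought Device M for $95.16
  Grace Thomas (Madrid) bought Tool Q for $43.1
  Carol White (New York) bought Tool P for $81.1
  Grace Thomas (Madrid) bought Widget A for $13.08
  Quinn Wilson (Tokyo) bought Part S for $194.02

Total per person:
  Quinn Wilson: $289.18
  Carol White: $263.03
  Grace Thomas: $56.18

Top spender: Quinn Wilson ($289.18)

Quinn Wilson ($289.18)


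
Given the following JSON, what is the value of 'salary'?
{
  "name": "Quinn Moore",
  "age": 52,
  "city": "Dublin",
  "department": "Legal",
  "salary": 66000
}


Looking up field 'salary'
Value: 66000

66000


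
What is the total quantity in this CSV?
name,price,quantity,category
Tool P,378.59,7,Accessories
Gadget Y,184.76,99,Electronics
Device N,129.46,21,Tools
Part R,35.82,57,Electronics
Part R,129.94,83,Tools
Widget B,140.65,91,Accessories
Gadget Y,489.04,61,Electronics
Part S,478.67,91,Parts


Computing total quantity:
Values: [7, 99, 21, 57, 83, 91, 61, 91]
Sum = 510

510


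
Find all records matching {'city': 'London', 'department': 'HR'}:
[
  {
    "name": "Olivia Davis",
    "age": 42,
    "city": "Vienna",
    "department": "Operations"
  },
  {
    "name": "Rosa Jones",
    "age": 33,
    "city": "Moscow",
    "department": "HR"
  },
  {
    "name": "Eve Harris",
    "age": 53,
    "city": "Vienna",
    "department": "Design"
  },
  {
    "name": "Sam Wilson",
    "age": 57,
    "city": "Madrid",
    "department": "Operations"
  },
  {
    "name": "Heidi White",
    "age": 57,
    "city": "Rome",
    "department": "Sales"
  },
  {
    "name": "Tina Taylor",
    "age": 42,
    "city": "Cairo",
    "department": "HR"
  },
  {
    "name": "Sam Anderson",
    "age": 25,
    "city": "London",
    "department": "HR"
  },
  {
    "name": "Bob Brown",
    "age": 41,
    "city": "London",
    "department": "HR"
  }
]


Search criteria: {'city': 'London', 'department': 'HR'}

Checking 8 records:
  Olivia Davis: {city: Vienna, department: Operations}
  Rosa Jones: {city: Moscow, department: HR}
  Eve Harris: {city: Vienna, department: Design}
  Sam Wilson: {city: Madrid, department: Operations}
  Heidi White: {city: Rome, department: Sales}
  Tina Taylor: {city: Cairo, department: HR}
  Sam Anderson: {city: London, department: HR} <-- MATCH
  Bob Brown: {city: London, department: HR} <-- MATCH

Matches: ["Sam Anderson", "Bob Brown"]

["Sam Anderson", "Bob Brown"]


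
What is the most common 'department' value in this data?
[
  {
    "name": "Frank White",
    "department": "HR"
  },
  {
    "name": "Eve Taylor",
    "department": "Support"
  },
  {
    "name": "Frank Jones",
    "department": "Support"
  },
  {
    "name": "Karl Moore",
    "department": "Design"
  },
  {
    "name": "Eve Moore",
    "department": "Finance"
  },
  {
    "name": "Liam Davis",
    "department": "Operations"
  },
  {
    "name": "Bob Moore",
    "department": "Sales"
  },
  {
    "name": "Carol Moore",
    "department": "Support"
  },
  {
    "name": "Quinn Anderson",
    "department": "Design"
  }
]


Counting 'department' values across 9 records:

  Support: 3 ###
  Design: 2 ##
  HR: 1 #
  Finance: 1 #
  Operations: 1 #
  Sales: 1 #

Most common: Support (3 times)

Support (3 times)
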